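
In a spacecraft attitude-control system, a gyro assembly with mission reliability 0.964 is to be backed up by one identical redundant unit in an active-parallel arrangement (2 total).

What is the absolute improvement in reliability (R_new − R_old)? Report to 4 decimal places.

R_before = 0.964
R_after = 1 − (1 − 0.964)^2 = 0.9987
ΔR = 0.9987 − 0.964 = 0.0347

0.0347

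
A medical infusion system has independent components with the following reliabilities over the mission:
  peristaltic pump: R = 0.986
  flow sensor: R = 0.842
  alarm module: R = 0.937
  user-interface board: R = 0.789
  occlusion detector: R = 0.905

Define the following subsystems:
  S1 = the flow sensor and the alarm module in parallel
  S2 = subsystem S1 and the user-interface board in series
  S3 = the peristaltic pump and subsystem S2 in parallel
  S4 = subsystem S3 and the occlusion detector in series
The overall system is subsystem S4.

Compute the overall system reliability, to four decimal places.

0.9022

Parallel (flow sensor and alarm module): 1 − (1 − 0.842000)(1 − 0.937000) = 0.990046
Series ([0.990046] and user-interface board): 0.990046 × 0.789000 = 0.781146
Parallel (peristaltic pump and [0.781146]): 1 − (1 − 0.986000)(1 − 0.781146) = 0.996936
Series ([0.996936] and occlusion detector): 0.996936 × 0.905000 = 0.9022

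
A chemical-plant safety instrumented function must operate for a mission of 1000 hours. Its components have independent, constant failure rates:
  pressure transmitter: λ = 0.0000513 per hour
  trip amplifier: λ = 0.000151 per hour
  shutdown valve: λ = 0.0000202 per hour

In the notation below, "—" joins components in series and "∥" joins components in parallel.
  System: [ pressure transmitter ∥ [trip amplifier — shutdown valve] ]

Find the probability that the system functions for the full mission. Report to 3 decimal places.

R(pressure transmitter) = exp(−0.0000513 × 1000) = 0.94999
R(trip amplifier) = exp(−0.000151 × 1000) = 0.85985
R(shutdown valve) = exp(−0.0000202 × 1000) = 0.98000
Series (trip amplifier and shutdown valve): 0.85985 × 0.98000 = 0.84265
Parallel (pressure transmitter and [0.84265]): 1 − (1 − 0.94999)(1 − 0.84265) = 0.992

0.992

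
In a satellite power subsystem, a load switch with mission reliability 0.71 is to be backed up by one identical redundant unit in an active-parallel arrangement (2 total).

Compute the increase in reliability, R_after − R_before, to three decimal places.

0.206

R_before = 0.71
R_after = 1 − (1 − 0.71)^2 = 0.916
ΔR = 0.916 − 0.71 = 0.206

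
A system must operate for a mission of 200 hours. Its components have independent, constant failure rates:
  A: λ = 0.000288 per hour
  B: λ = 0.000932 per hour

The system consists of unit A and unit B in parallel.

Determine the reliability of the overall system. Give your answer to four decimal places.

R(A) = exp(−0.000288 × 200) = 0.944027
R(B) = exp(−0.000932 × 200) = 0.829942
Parallel (A and B): 1 − (1 − 0.944027)(1 − 0.829942) = 0.9905

0.9905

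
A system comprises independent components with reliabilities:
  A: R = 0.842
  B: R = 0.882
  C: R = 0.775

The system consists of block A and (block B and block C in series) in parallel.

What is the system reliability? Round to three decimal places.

Series (B and C): 0.88200 × 0.77500 = 0.68355
Parallel (A and [0.68355]): 1 − (1 − 0.84200)(1 − 0.68355) = 0.950

0.950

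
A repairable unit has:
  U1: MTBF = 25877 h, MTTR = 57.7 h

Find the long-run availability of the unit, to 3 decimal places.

0.998

A(U1) = MTBF/(MTBF+MTTR) = 25877/(25877+57.7) = 0.998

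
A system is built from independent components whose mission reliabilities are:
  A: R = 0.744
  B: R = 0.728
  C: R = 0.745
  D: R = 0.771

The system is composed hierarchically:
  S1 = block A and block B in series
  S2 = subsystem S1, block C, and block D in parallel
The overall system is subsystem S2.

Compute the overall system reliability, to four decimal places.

Series (A and B): 0.744000 × 0.728000 = 0.541632
Parallel ([0.541632], C, and D): 1 − (1 − 0.541632)(1 − 0.745000)(1 − 0.771000) = 0.9732

0.9732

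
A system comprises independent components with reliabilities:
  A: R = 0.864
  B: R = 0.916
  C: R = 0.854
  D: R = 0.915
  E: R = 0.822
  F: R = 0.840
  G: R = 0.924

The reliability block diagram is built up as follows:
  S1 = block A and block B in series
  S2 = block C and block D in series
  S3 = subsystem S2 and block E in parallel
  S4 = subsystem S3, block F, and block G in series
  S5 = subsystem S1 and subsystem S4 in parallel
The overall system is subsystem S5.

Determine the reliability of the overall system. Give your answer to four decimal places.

0.9470

Series (A and B): 0.864000 × 0.916000 = 0.791424
Series (C and D): 0.854000 × 0.915000 = 0.781410
Parallel ([0.781410] and E): 1 − (1 − 0.781410)(1 − 0.822000) = 0.961091
Series ([0.961091], F, and G): 0.961091 × 0.840000 × 0.924000 = 0.745960
Parallel ([0.791424] and [0.745960]): 1 − (1 − 0.791424)(1 − 0.745960) = 0.9470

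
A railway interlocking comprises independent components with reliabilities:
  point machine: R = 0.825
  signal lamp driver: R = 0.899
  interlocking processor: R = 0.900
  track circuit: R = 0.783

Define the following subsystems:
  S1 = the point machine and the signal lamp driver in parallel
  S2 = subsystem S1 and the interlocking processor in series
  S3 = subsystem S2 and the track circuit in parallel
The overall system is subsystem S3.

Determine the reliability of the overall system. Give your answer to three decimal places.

Parallel (point machine and signal lamp driver): 1 − (1 − 0.82500)(1 − 0.89900) = 0.98233
Series ([0.98233] and interlocking processor): 0.98233 × 0.90000 = 0.88410
Parallel ([0.88410] and track circuit): 1 − (1 − 0.88410)(1 − 0.78300) = 0.975

0.975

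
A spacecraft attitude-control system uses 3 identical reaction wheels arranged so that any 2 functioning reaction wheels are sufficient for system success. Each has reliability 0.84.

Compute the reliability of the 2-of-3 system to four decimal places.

R = Σ_{i=2}^{3} C(3,i) p^i (1−p)^{3−i} with p = 0.84
C(3,2)·0.84^2·0.16^1 = 0.338688
C(3,3)·0.84^3·0.16^0 = 0.592704
Sum = 0.9314

0.9314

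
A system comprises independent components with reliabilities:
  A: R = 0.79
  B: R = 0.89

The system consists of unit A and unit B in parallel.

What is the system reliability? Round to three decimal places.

0.977

Parallel (A and B): 1 − (1 − 0.79000)(1 − 0.89000) = 0.977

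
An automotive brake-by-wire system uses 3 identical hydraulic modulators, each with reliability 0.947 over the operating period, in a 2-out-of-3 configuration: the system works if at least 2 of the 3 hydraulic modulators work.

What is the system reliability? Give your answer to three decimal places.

0.992

R = Σ_{i=2}^{3} C(3,i) p^i (1−p)^{3−i} with p = 0.947
C(3,2)·0.947^2·0.053^1 = 0.14259
C(3,3)·0.947^3·0.053^0 = 0.84928
Sum = 0.992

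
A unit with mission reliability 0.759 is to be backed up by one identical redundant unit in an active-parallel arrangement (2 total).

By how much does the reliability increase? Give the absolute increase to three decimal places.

0.183

R_before = 0.759
R_after = 1 − (1 − 0.759)^2 = 0.942
ΔR = 0.942 − 0.759 = 0.183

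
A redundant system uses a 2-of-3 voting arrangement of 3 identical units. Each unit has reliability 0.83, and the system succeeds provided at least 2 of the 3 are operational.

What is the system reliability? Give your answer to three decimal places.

0.923

R = Σ_{i=2}^{3} C(3,i) p^i (1−p)^{3−i} with p = 0.83
C(3,2)·0.83^2·0.17^1 = 0.35134
C(3,3)·0.83^3·0.17^0 = 0.57179
Sum = 0.923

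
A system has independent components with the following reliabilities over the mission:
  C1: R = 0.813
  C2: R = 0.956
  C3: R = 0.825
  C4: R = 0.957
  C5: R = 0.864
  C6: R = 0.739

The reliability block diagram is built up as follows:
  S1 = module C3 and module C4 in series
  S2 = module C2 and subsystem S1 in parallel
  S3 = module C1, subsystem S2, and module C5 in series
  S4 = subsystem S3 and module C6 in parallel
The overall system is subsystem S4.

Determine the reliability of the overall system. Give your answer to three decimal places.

0.921

Series (C3 and C4): 0.82500 × 0.95700 = 0.78953
Parallel (C2 and [0.78953]): 1 − (1 − 0.95600)(1 − 0.78953) = 0.99074
Series (C1, [0.99074], and C5): 0.81300 × 0.99074 × 0.86400 = 0.69593
Parallel ([0.69593] and C6): 1 − (1 − 0.69593)(1 − 0.73900) = 0.921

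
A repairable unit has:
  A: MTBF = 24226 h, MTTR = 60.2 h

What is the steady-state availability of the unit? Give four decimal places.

A(A) = MTBF/(MTBF+MTTR) = 24226/(24226+60.2) = 0.9975

0.9975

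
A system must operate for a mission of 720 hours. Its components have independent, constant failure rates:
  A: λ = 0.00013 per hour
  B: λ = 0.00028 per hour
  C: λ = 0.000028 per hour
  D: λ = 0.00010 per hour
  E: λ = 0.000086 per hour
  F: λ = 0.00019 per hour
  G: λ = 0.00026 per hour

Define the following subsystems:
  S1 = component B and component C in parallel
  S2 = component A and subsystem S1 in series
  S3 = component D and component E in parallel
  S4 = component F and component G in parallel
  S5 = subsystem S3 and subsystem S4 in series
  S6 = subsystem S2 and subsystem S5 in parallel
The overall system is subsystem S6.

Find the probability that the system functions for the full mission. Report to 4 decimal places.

0.9976

R(A) = exp(−0.00013 × 720) = 0.910647
R(B) = exp(−0.00028 × 720) = 0.817422
R(C) = exp(−0.000028 × 720) = 0.980042
R(D) = exp(−0.00010 × 720) = 0.930531
R(E) = exp(−0.000086 × 720) = 0.939958
R(F) = exp(−0.00019 × 720) = 0.872145
R(G) = exp(−0.00026 × 720) = 0.829278
Parallel (B and C): 1 − (1 − 0.817422)(1 − 0.980042) = 0.996356
Series (A and [0.996356]): 0.910647 × 0.996356 = 0.907329
Parallel (D and E): 1 − (1 − 0.930531)(1 − 0.939958) = 0.995829
Parallel (F and G): 1 − (1 − 0.872145)(1 − 0.829278) = 0.978172
Series ([0.995829] and [0.978172]): 0.995829 × 0.978172 = 0.974092
Parallel ([0.907329] and [0.974092]): 1 − (1 − 0.907329)(1 − 0.974092) = 0.9976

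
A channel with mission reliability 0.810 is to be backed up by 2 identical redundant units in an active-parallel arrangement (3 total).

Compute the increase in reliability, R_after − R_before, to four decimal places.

0.1831

R_before = 0.810
R_after = 1 − (1 − 0.810)^3 = 0.9931
ΔR = 0.9931 − 0.810 = 0.1831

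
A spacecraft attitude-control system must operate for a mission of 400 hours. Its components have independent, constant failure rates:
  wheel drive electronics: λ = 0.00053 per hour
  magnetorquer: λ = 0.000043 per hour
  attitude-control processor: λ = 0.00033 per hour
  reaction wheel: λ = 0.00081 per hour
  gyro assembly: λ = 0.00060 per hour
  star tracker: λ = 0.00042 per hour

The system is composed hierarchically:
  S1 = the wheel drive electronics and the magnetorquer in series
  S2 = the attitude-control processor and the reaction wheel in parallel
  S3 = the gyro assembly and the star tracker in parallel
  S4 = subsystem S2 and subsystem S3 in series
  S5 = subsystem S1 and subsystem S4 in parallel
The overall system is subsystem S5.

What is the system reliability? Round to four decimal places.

R(wheel drive electronics) = exp(−0.00053 × 400) = 0.808965
R(magnetorquer) = exp(−0.000043 × 400) = 0.982947
R(attitude-control processor) = exp(−0.00033 × 400) = 0.876341
R(reaction wheel) = exp(−0.00081 × 400) = 0.723250
R(gyro assembly) = exp(−0.00060 × 400) = 0.786628
R(star tracker) = exp(−0.00042 × 400) = 0.845354
Series (wheel drive electronics and magnetorquer): 0.808965 × 0.982947 = 0.795170
Parallel (attitude-control processor and reaction wheel): 1 − (1 − 0.876341)(1 − 0.723250) = 0.965777
Parallel (gyro assembly and star tracker): 1 − (1 − 0.786628)(1 − 0.845354) = 0.967003
Series ([0.965777] and [0.967003]): 0.965777 × 0.967003 = 0.933909
Parallel ([0.795170] and [0.933909]): 1 − (1 − 0.795170)(1 − 0.933909) = 0.9865

0.9865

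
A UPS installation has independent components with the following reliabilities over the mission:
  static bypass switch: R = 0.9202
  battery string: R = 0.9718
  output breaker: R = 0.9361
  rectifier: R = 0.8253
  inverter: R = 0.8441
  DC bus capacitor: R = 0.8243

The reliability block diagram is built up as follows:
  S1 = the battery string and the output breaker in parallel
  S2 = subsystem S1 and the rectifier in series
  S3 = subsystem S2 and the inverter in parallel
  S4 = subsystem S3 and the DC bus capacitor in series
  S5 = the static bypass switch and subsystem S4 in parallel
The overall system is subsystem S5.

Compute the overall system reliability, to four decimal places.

0.9842

Parallel (battery string and output breaker): 1 − (1 − 0.971800)(1 − 0.936100) = 0.998198
Series ([0.998198] and rectifier): 0.998198 × 0.825300 = 0.823813
Parallel ([0.823813] and inverter): 1 − (1 − 0.823813)(1 − 0.844100) = 0.972532
Series ([0.972532] and DC bus capacitor): 0.972532 × 0.824300 = 0.801658
Parallel (static bypass switch and [0.801658]): 1 − (1 − 0.920200)(1 − 0.801658) = 0.9842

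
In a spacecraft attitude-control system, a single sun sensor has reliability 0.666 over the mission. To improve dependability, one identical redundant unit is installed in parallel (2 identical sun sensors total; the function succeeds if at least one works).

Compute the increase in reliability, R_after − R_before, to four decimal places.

0.2224

R_before = 0.666
R_after = 1 − (1 − 0.666)^2 = 0.8884
ΔR = 0.8884 − 0.666 = 0.2224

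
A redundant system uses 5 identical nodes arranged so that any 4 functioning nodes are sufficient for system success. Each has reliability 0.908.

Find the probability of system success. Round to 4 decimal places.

R = Σ_{i=4}^{5} C(5,i) p^i (1−p)^{5−i} with p = 0.908
C(5,4)·0.908^4·0.092^1 = 0.312681
C(5,5)·0.908^5·0.092^0 = 0.617205
Sum = 0.9299

0.9299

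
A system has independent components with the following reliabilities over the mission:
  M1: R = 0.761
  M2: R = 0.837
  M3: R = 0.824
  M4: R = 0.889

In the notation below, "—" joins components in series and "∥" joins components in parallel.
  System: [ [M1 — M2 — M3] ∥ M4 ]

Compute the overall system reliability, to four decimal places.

Series (M1, M2, and M3): 0.761000 × 0.837000 × 0.824000 = 0.524853
Parallel ([0.524853] and M4): 1 − (1 − 0.524853)(1 − 0.889000) = 0.9473

0.9473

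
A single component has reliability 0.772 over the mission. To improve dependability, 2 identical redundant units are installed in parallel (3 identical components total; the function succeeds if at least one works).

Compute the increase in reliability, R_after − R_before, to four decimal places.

0.2161

R_before = 0.772
R_after = 1 − (1 − 0.772)^3 = 0.9881
ΔR = 0.9881 − 0.772 = 0.2161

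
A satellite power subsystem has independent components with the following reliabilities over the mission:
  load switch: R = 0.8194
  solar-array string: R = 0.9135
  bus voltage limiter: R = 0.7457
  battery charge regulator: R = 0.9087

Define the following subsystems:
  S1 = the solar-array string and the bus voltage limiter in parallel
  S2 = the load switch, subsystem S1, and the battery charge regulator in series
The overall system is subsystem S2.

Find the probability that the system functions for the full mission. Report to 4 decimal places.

0.7282

Parallel (solar-array string and bus voltage limiter): 1 − (1 − 0.913500)(1 − 0.745700) = 0.978003
Series (load switch, [0.978003], and battery charge regulator): 0.819400 × 0.978003 × 0.908700 = 0.7282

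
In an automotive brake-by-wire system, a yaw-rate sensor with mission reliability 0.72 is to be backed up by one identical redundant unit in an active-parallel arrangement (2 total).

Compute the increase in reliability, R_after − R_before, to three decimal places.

0.202

R_before = 0.72
R_after = 1 − (1 − 0.72)^2 = 0.922
ΔR = 0.922 − 0.72 = 0.202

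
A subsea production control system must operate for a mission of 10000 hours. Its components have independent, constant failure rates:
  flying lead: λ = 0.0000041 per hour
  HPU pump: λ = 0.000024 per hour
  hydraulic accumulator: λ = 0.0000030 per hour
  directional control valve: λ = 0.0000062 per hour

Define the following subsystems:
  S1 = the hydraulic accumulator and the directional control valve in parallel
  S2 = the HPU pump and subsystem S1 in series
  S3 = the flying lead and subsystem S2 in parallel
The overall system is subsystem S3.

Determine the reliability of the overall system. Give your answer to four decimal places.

R(flying lead) = exp(−0.0000041 × 10000) = 0.959829
R(HPU pump) = exp(−0.000024 × 10000) = 0.786628
R(hydraulic accumulator) = exp(−0.0000030 × 10000) = 0.970446
R(directional control valve) = exp(−0.0000062 × 10000) = 0.939883
Parallel (hydraulic accumulator and directional control valve): 1 − (1 − 0.970446)(1 − 0.939883) = 0.998223
Series (HPU pump and [0.998223]): 0.786628 × 0.998223 = 0.785230
Parallel (flying lead and [0.785230]): 1 − (1 − 0.959829)(1 − 0.785230) = 0.9914

0.9914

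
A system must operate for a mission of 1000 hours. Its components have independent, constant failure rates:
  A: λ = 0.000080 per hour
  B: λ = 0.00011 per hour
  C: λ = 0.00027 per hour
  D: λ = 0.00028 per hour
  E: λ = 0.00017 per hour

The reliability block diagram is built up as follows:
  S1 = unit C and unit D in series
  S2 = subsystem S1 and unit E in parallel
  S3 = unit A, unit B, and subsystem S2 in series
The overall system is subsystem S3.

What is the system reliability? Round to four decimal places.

0.7723

R(A) = exp(−0.000080 × 1000) = 0.923116
R(B) = exp(−0.00011 × 1000) = 0.895834
R(C) = exp(−0.00027 × 1000) = 0.763379
R(D) = exp(−0.00028 × 1000) = 0.755784
R(E) = exp(−0.00017 × 1000) = 0.843665
Series (C and D): 0.763379 × 0.755784 = 0.576950
Parallel ([0.576950] and E): 1 − (1 − 0.576950)(1 − 0.843665) = 0.933862
Series (A, B, and [0.933862]): 0.923116 × 0.895834 × 0.933862 = 0.7723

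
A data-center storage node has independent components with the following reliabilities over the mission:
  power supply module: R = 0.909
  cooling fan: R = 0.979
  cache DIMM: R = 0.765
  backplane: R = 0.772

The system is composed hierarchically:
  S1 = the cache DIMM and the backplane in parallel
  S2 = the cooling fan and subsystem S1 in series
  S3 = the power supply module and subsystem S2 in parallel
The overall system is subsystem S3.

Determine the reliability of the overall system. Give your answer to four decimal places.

Parallel (cache DIMM and backplane): 1 − (1 − 0.765000)(1 − 0.772000) = 0.946420
Series (cooling fan and [0.946420]): 0.979000 × 0.946420 = 0.926545
Parallel (power supply module and [0.926545]): 1 − (1 − 0.909000)(1 − 0.926545) = 0.9933

0.9933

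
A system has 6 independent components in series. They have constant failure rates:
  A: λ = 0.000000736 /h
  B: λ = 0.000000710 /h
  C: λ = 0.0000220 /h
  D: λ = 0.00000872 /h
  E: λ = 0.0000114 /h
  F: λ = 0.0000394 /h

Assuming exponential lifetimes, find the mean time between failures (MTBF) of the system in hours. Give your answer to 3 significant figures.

12100

Series of exponential components: λ_sys = Σ λ_i
λ_sys = 0.000000736 + 0.000000710 + 0.0000220 + 0.00000872 + 0.0000114 + 0.0000394 = 8.2966e-05 /h
MTBF = 1 / λ_sys = 12100 h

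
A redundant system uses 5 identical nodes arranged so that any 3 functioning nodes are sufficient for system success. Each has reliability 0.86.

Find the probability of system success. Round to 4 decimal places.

0.9780

R = Σ_{i=3}^{5} C(5,i) p^i (1−p)^{5−i} with p = 0.86
C(5,3)·0.86^3·0.14^2 = 0.124667
C(5,4)·0.86^4·0.14^1 = 0.382906
C(5,5)·0.86^5·0.14^0 = 0.470427
Sum = 0.9780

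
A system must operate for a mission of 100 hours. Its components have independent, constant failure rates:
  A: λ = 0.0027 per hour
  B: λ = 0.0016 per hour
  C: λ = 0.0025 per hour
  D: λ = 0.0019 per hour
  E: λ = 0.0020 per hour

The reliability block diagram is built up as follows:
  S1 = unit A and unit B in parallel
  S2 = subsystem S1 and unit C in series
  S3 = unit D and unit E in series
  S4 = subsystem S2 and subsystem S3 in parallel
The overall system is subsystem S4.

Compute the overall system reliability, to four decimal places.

R(A) = exp(−0.0027 × 100) = 0.763379
R(B) = exp(−0.0016 × 100) = 0.852144
R(C) = exp(−0.0025 × 100) = 0.778801
R(D) = exp(−0.0019 × 100) = 0.826959
R(E) = exp(−0.0020 × 100) = 0.818731
Parallel (A and B): 1 − (1 − 0.763379)(1 − 0.852144) = 0.965014
Series ([0.965014] and C): 0.965014 × 0.778801 = 0.751554
Series (D and E): 0.826959 × 0.818731 = 0.677057
Parallel ([0.751554] and [0.677057]): 1 − (1 − 0.751554)(1 − 0.677057) = 0.9198

0.9198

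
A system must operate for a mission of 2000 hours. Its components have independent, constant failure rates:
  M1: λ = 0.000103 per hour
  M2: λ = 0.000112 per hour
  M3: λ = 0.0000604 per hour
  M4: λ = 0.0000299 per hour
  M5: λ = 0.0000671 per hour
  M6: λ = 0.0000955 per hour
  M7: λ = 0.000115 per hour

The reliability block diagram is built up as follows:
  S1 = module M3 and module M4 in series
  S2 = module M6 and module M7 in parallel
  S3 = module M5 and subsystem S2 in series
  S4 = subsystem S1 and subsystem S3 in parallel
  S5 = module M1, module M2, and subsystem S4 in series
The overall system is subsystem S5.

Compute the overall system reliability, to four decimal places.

R(M1) = exp(−0.000103 × 2000) = 0.813833
R(M2) = exp(−0.000112 × 2000) = 0.799315
R(M3) = exp(−0.0000604 × 2000) = 0.886211
R(M4) = exp(−0.0000299 × 2000) = 0.941953
R(M5) = exp(−0.0000671 × 2000) = 0.874415
R(M6) = exp(−0.0000955 × 2000) = 0.826133
R(M7) = exp(−0.000115 × 2000) = 0.794534
Series (M3 and M4): 0.886211 × 0.941953 = 0.834769
Parallel (M6 and M7): 1 − (1 − 0.826133)(1 − 0.794534) = 0.964276
Series (M5 and [0.964276]): 0.874415 × 0.964276 = 0.843177
Parallel ([0.834769] and [0.843177]): 1 − (1 − 0.834769)(1 − 0.843177) = 0.974088
Series (M1, M2, and [0.974088]): 0.813833 × 0.799315 × 0.974088 = 0.6337

0.6337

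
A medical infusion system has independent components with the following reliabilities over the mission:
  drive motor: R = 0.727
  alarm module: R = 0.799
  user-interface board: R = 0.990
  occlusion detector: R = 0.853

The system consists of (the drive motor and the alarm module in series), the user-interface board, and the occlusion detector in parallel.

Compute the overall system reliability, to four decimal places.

Series (drive motor and alarm module): 0.727000 × 0.799000 = 0.580873
Parallel ([0.580873], user-interface board, and occlusion detector): 1 − (1 − 0.580873)(1 − 0.990000)(1 − 0.853000) = 0.9994

0.9994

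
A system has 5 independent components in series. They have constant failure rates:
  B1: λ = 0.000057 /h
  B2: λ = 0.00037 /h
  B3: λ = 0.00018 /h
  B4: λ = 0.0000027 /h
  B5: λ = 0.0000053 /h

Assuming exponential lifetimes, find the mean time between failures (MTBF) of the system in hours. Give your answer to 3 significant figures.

1630

Series of exponential components: λ_sys = Σ λ_i
λ_sys = 0.000057 + 0.00037 + 0.00018 + 0.0000027 + 0.0000053 = 6.1500e-04 /h
MTBF = 1 / λ_sys = 1630 h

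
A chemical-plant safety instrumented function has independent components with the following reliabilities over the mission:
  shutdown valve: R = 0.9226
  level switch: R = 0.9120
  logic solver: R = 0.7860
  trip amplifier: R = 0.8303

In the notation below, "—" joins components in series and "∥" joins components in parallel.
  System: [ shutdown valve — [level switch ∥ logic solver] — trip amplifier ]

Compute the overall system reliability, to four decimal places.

0.7516

Parallel (level switch and logic solver): 1 − (1 − 0.912000)(1 − 0.786000) = 0.981168
Series (shutdown valve, [0.981168], and trip amplifier): 0.922600 × 0.981168 × 0.830300 = 0.7516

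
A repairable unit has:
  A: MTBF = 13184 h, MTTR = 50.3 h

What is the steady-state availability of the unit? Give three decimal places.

A(A) = MTBF/(MTBF+MTTR) = 13184/(13184+50.3) = 0.996

0.996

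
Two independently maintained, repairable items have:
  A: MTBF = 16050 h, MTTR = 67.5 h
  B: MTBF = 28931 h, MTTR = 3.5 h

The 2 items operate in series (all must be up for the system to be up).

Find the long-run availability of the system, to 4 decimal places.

A(A) = MTBF/(MTBF+MTTR) = 16050/(16050+67.5) = 0.995812
A(B) = MTBF/(MTBF+MTTR) = 28931/(28931+3.5) = 0.999879
Series availability: 0.995812 × 0.999879 = 0.9957

0.9957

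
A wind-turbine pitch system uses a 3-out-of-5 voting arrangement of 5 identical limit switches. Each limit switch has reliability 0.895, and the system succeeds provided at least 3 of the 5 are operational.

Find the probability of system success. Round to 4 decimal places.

0.9902

R = Σ_{i=3}^{5} C(5,i) p^i (1−p)^{5−i} with p = 0.895
C(5,3)·0.895^3·0.105^2 = 0.079040
C(5,4)·0.895^4·0.105^1 = 0.336862
C(5,5)·0.895^5·0.105^0 = 0.574269
Sum = 0.9902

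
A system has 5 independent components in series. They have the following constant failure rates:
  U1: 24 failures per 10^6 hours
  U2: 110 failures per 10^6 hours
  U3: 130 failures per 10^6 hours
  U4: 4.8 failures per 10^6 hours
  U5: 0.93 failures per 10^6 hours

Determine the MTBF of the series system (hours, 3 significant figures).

Series of exponential components: λ_sys = Σ λ_i
λ_sys = 0.000024 + 0.00011 + 0.00013 + 0.0000048 + 0.00000093 = 2.6973e-04 /h
MTBF = 1 / λ_sys = 3710 h

3710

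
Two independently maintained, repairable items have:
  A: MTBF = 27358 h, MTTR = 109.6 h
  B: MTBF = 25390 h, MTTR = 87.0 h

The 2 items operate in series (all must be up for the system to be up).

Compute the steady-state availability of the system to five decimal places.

A(A) = MTBF/(MTBF+MTTR) = 27358/(27358+109.6) = 0.996010
A(B) = MTBF/(MTBF+MTTR) = 25390/(25390+87.0) = 0.996585
Series availability: 0.996010 × 0.996585 = 0.99261

0.99261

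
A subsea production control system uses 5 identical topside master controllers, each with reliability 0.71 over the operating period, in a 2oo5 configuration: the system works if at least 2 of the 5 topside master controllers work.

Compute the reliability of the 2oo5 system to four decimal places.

R = Σ_{i=2}^{5} C(5,i) p^i (1−p)^{5−i} with p = 0.71
C(5,2)·0.71^2·0.29^3 = 0.122945
C(5,3)·0.71^3·0.29^2 = 0.301003
C(5,4)·0.71^4·0.29^1 = 0.368469
C(5,5)·0.71^5·0.29^0 = 0.180423
Sum = 0.9728

0.9728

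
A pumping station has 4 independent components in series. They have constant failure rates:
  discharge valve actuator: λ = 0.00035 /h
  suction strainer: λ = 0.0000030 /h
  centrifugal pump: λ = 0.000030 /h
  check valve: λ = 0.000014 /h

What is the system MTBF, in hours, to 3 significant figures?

2520

Series of exponential components: λ_sys = Σ λ_i
λ_sys = 0.00035 + 0.0000030 + 0.000030 + 0.000014 = 3.9700e-04 /h
MTBF = 1 / λ_sys = 2520 h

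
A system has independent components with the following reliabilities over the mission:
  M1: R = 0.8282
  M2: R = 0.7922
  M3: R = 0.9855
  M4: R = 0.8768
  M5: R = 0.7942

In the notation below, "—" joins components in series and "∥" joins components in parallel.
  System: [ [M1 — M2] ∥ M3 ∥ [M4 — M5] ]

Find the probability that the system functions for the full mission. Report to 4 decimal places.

0.9985

Series (M1 and M2): 0.828200 × 0.792200 = 0.656100
Series (M4 and M5): 0.876800 × 0.794200 = 0.696355
Parallel ([0.656100], M3, and [0.696355]): 1 − (1 − 0.656100)(1 − 0.985500)(1 − 0.696355) = 0.9985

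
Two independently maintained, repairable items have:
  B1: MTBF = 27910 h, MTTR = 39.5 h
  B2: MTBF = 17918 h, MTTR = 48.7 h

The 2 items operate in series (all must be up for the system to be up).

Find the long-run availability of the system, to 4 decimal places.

0.9959

A(B1) = MTBF/(MTBF+MTTR) = 27910/(27910+39.5) = 0.998587
A(B2) = MTBF/(MTBF+MTTR) = 17918/(17918+48.7) = 0.997289
Series availability: 0.998587 × 0.997289 = 0.9959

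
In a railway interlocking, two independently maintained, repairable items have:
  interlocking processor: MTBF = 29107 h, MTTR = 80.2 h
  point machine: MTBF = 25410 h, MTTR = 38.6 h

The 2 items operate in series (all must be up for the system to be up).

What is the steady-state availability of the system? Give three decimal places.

A(interlocking processor) = MTBF/(MTBF+MTTR) = 29107/(29107+80.2) = 0.997252
A(point machine) = MTBF/(MTBF+MTTR) = 25410/(25410+38.6) = 0.998483
Series availability: 0.997252 × 0.998483 = 0.996

0.996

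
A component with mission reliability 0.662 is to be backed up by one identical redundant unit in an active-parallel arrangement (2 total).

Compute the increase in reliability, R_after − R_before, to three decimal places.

0.224

R_before = 0.662
R_after = 1 − (1 − 0.662)^2 = 0.886
ΔR = 0.886 − 0.662 = 0.224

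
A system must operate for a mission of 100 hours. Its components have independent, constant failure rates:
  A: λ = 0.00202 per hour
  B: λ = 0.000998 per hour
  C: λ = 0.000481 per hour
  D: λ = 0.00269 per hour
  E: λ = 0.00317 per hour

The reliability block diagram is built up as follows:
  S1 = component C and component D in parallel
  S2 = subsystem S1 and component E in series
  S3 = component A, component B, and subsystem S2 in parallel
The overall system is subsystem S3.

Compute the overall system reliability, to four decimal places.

0.9951

R(A) = exp(−0.00202 × 100) = 0.817095
R(B) = exp(−0.000998 × 100) = 0.905018
R(C) = exp(−0.000481 × 100) = 0.953038
R(D) = exp(−0.00269 × 100) = 0.764143
R(E) = exp(−0.00317 × 100) = 0.728331
Parallel (C and D): 1 − (1 − 0.953038)(1 − 0.764143) = 0.988924
Series ([0.988924] and E): 0.988924 × 0.728331 = 0.720264
Parallel (A, B, and [0.720264]): 1 − (1 − 0.817095)(1 − 0.905018)(1 − 0.720264) = 0.9951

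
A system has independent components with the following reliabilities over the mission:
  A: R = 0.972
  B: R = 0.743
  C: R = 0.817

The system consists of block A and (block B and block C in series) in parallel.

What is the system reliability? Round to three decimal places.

Series (B and C): 0.74300 × 0.81700 = 0.60703
Parallel (A and [0.60703]): 1 − (1 − 0.97200)(1 − 0.60703) = 0.989

0.989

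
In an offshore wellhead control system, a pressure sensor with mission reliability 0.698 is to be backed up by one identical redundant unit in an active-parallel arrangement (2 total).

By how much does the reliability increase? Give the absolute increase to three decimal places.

0.211

R_before = 0.698
R_after = 1 − (1 − 0.698)^2 = 0.909
ΔR = 0.909 − 0.698 = 0.211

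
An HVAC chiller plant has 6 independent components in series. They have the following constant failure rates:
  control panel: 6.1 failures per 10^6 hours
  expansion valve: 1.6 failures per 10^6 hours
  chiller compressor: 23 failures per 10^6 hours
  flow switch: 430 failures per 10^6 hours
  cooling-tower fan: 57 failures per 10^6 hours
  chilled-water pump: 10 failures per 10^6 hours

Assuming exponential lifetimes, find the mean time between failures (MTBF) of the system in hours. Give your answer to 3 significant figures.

Series of exponential components: λ_sys = Σ λ_i
λ_sys = 0.0000061 + 0.0000016 + 0.000023 + 0.00043 + 0.000057 + 0.000010 = 5.2770e-04 /h
MTBF = 1 / λ_sys = 1900 h

1900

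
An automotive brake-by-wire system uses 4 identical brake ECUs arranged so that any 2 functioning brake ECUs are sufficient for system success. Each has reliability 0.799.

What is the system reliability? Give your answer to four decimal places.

0.9724

R = Σ_{i=2}^{4} C(4,i) p^i (1−p)^{4−i} with p = 0.799
C(4,2)·0.799^2·0.201^2 = 0.154752
C(4,3)·0.799^3·0.201^1 = 0.410106
C(4,4)·0.799^4·0.201^0 = 0.407556
Sum = 0.9724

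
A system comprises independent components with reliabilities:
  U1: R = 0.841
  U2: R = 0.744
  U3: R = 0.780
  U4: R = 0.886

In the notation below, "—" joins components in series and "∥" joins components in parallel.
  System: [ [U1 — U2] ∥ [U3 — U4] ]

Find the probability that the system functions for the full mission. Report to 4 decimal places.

Series (U1 and U2): 0.841000 × 0.744000 = 0.625704
Series (U3 and U4): 0.780000 × 0.886000 = 0.691080
Parallel ([0.625704] and [0.691080]): 1 − (1 − 0.625704)(1 − 0.691080) = 0.8844

0.8844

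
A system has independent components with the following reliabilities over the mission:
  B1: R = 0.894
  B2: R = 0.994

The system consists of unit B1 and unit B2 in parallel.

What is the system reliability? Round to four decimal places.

Parallel (B1 and B2): 1 − (1 − 0.894000)(1 − 0.994000) = 0.9994

0.9994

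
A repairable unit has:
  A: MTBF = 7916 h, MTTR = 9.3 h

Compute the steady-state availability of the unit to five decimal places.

0.99883

A(A) = MTBF/(MTBF+MTTR) = 7916/(7916+9.3) = 0.99883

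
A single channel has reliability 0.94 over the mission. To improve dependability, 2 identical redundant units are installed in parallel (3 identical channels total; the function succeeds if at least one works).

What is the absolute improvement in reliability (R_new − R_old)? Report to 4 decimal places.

0.0598

R_before = 0.94
R_after = 1 − (1 − 0.94)^3 = 0.9998
ΔR = 0.9998 − 0.94 = 0.0598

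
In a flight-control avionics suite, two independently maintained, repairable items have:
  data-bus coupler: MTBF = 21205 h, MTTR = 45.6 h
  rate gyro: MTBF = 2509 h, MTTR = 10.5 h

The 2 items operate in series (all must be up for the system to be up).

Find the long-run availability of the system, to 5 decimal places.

0.99370

A(data-bus coupler) = MTBF/(MTBF+MTTR) = 21205/(21205+45.6) = 0.997854
A(rate gyro) = MTBF/(MTBF+MTTR) = 2509/(2509+10.5) = 0.995833
Series availability: 0.997854 × 0.995833 = 0.99370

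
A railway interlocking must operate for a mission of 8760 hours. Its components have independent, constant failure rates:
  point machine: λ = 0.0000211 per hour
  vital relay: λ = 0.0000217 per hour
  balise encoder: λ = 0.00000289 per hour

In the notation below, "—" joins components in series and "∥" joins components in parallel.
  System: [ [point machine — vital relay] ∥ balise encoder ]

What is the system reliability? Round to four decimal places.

0.9922

R(point machine) = exp(−0.0000211 × 8760) = 0.831241
R(vital relay) = exp(−0.0000217 × 8760) = 0.826883
R(balise encoder) = exp(−0.00000289 × 8760) = 0.975001
Series (point machine and vital relay): 0.831241 × 0.826883 = 0.687339
Parallel ([0.687339] and balise encoder): 1 − (1 − 0.687339)(1 − 0.975001) = 0.9922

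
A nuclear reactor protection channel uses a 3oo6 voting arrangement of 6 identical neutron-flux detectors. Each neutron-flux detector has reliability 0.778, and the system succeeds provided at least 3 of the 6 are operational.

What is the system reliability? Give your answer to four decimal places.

R = Σ_{i=3}^{6} C(6,i) p^i (1−p)^{6−i} with p = 0.778
C(6,3)·0.778^3·0.222^3 = 0.103045
C(6,4)·0.778^4·0.222^2 = 0.270842
C(6,5)·0.778^5·0.222^1 = 0.379666
C(6,6)·0.778^6·0.222^0 = 0.221757
Sum = 0.9753

0.9753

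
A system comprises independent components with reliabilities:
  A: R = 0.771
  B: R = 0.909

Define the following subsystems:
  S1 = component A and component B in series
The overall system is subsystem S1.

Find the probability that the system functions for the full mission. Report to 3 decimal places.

0.701

Series (A and B): 0.77100 × 0.90900 = 0.701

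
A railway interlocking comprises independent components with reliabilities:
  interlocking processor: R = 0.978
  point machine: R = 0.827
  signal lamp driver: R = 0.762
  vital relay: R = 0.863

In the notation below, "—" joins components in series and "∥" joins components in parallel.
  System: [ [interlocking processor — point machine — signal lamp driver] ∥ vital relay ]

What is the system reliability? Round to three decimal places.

0.947

Series (interlocking processor, point machine, and signal lamp driver): 0.97800 × 0.82700 × 0.76200 = 0.61631
Parallel ([0.61631] and vital relay): 1 − (1 − 0.61631)(1 − 0.86300) = 0.947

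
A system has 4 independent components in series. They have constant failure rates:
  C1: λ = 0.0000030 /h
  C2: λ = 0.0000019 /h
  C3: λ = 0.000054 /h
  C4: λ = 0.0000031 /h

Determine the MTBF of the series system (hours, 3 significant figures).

Series of exponential components: λ_sys = Σ λ_i
λ_sys = 0.0000030 + 0.0000019 + 0.000054 + 0.0000031 = 6.2000e-05 /h
MTBF = 1 / λ_sys = 16100 h

16100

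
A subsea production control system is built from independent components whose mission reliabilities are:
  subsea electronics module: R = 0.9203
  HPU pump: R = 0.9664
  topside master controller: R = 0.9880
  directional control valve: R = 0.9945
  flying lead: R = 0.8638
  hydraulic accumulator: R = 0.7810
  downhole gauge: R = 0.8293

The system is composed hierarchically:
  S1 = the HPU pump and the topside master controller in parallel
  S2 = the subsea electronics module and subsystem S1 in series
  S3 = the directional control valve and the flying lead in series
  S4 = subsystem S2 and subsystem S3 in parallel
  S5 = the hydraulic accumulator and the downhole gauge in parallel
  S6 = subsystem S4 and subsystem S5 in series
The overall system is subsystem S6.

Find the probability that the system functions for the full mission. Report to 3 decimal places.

Parallel (HPU pump and topside master controller): 1 − (1 − 0.96640)(1 − 0.98800) = 0.99960
Series (subsea electronics module and [0.99960]): 0.92030 × 0.99960 = 0.91993
Series (directional control valve and flying lead): 0.99450 × 0.86380 = 0.85905
Parallel ([0.91993] and [0.85905]): 1 − (1 − 0.91993)(1 − 0.85905) = 0.98871
Parallel (hydraulic accumulator and downhole gauge): 1 − (1 − 0.78100)(1 − 0.82930) = 0.96262
Series ([0.98871] and [0.96262]): 0.98871 × 0.96262 = 0.952

0.952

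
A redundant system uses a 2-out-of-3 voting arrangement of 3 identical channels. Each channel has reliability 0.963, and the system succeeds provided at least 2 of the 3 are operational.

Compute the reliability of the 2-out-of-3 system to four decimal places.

0.9960

R = Σ_{i=2}^{3} C(3,i) p^i (1−p)^{3−i} with p = 0.963
C(3,2)·0.963^2·0.037^1 = 0.102938
C(3,3)·0.963^3·0.037^0 = 0.893056
Sum = 0.9960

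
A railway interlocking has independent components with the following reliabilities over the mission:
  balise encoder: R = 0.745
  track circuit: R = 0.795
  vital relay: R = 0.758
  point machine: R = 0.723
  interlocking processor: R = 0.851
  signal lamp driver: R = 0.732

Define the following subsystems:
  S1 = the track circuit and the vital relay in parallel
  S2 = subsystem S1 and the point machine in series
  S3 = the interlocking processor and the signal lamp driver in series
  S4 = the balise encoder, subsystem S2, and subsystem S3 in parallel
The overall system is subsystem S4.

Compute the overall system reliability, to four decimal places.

0.9699

Parallel (track circuit and vital relay): 1 − (1 − 0.795000)(1 − 0.758000) = 0.950390
Series ([0.950390] and point machine): 0.950390 × 0.723000 = 0.687132
Series (interlocking processor and signal lamp driver): 0.851000 × 0.732000 = 0.622932
Parallel (balise encoder, [0.687132], and [0.622932]): 1 − (1 − 0.745000)(1 − 0.687132)(1 − 0.622932) = 0.9699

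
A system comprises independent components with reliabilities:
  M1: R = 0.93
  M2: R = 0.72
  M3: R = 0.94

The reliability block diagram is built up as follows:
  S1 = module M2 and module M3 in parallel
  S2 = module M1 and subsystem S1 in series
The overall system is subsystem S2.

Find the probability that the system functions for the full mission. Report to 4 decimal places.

Parallel (M2 and M3): 1 − (1 − 0.720000)(1 − 0.940000) = 0.983200
Series (M1 and [0.983200]): 0.930000 × 0.983200 = 0.9144

0.9144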